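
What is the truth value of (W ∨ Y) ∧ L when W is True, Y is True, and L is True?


W = True, Y = True, L = True
Step 1: W ∨ Y = True OR True = True
Step 2: True ∧ L = True AND True = True
OR is true when at least one operand is true; AND requires both.

True


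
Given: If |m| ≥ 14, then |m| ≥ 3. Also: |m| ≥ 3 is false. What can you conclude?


Modus tollens: P → Q, ¬Q ⊢ ¬P
P: |m| ≥ 14
Q: |m| ≥ 3
We have P → Q and Q is false.
By modus tollens, P must be false.

It is not the case that |m| ≥ 14


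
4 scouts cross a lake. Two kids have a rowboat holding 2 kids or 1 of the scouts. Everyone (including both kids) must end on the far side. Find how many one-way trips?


Per crossing of one of the scouts: kids→, one←, one of the scouts→, one← = 4 trips
4 × 4 = 16, + 1 final kids→ = 17
Minimum trips = 17

17


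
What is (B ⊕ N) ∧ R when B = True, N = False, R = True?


B = True, N = False, R = True
Step 1: B ⊕ N = True XOR False = True
Step 2: True ∧ R = True AND True = True
XOR true when exactly one of B,N is true; then AND with R.

True


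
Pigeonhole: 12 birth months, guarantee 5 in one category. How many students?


Pigeonhole: to guarantee k in one of n categories, need (k-1)×n + 1.
k = 5, n = 12
Minimum = (5-1) × 12 + 1 = 4 × 12 + 1

49


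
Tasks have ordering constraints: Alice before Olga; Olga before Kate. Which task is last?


Constraints: Alice before Olga; Olga before Kate
The last task can have nothing scheduled after it, so it must never appear on the left of a 'before'.
Tasks appearing before some other task: Alice, Olga.
The only task not in that list is Kate → it is last.

Kate


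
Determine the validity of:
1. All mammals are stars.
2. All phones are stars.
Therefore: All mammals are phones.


Premise 1: All mammals are stars.
Premise 2: All phones are stars.
Conclusion: All mammals are phones.
Fallacy: undistributed middle. stars is predicate in both.
Counterexample: mammals and phones could be disjoint subsets of stars.

Invalid


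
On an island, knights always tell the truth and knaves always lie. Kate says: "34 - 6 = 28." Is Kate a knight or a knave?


Statement: "34 - 6 = 28."
Actual: 34 - 6 = 28
Claimed: 28
Statement is TRUE → Kate tells the truth → Knight

Knight


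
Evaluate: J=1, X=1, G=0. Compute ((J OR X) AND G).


J OR X = 1|1 = 1
1 AND 0 = 0

0


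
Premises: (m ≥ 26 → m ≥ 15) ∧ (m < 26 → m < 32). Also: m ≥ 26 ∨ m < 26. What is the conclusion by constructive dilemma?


Constructive dilemma: (P → Q) ∧ (R → S), P ∨ R ⊢ Q ∨ S
Premise 1: m ≥ 26 → m ≥ 15
Premise 2: m < 26 → m < 32
Premise 3: m ≥ 26 ∨ m < 26
Case 1: Assuming m ≥ 26, then by Premise 1, m ≥ 15.
Case 2: Assuming m < 26, then by Premise 2, m < 32.
Since one of m ≥ 26 or m < 26 must hold, we get m ≥ 15 or m < 32.

m ≥ 15 or m < 32.


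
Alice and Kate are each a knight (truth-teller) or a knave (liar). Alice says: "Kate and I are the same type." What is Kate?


Alice says: "Kate and I are the same type."
Case 1: Alice is a Knight (truth-teller)
  Statement is true → they ARE the same → Kate is also a Knight
Case 2: Alice is a Knave (liar)
  Statement is false → they are NOT the same → Kate is a Knight
In both cases, Kate is a Knight.

Knight


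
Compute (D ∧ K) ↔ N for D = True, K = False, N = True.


D = True, K = False, N = True
Step 1: D ∧ K = True AND False = False
Step 2: (False) ↔ N: true when both sides have same truth value.
Result: False ↔ True = False

False


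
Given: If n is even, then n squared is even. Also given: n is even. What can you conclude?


Modus ponens: P → Q, P ⊢ Q
P: n is even
Q: n squared is even
We have P → Q and P is true.
By modus ponens, Q must be true.

n squared is even


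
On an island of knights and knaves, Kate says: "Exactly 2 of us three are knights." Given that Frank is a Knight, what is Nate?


Kate claims exactly 2 knights among Kate, Frank, Nate.
Given: Frank is a Knight.

Case 1: Kate is a Knight (tells truth)
  Then exactly 2 of the three are knights.
  Counting Kate, Frank: 2 knight(s) so far. Need 0 more → Nate = Knave.
Case 2: Kate is a Knave (lies)
  Then the count is NOT 2.
  If Nate = Knight, count = 2 = 2 → claim would be true, contradicts lie.
  If Nate = Knave, count = 1 ≠ 2 → lie confirmed ✓

Nate is a Knave.

Knave


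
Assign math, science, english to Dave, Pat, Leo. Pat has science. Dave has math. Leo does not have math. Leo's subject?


From clues:
  Dave → math
  Pat → science
By elimination, Leo gets the remaining.

english


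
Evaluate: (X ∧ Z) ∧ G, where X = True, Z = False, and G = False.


X = True, Z = False, G = False
Step 1: X ∧ Z = True AND False = False
Step 2: False ∧ G = False AND False = False
AND is true only when ALL operands are true.

False


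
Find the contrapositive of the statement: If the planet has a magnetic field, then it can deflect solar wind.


Original: If the planet has a magnetic field, then it can deflect solar wind
Contrapositive: If ¬Q, then ¬P
Negate Q: not (it can deflect solar wind)
Negate P: not (the planet has a magnetic field)

If not (it can deflect solar wind), then not (the planet has a magnetic field).


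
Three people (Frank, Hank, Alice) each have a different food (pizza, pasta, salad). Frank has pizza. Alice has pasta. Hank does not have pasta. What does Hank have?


From clues:
  Alice → pasta
  Frank → pizza
By elimination, Hank gets the remaining.

salad


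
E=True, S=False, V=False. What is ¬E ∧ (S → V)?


E = True, S = False, V = False
Expression: ¬E ∧ (S → V)
Step 1: ¬E = NOT True = False
Step 2: S → V = False → False (false only if S=True, V=False) = True
Step 3: (False) ∧ (True) = False AND True = False

False


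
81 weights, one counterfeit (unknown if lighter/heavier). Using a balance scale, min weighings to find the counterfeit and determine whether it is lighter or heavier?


Let n = 81. 162 possibilities (n weights × lighter/heavier); each weighing has 3 outcomes.
Bound for k weighings: say the first weighing puts j weights on each pan. If it tips, the 2j weighed weights remain suspects (each with a known direction) and k-1 weighings give 3^(k-1) outcomes; 3^(k-1) is odd, so 2j ≤ 3^(k-1) - 1. If it balances, the n - 2j unweighed weights remain with direction unknown: 2(n - 2j) ≤ 3^(k-1) - 1 by the same parity argument. Adding, n ≤ (3^(k-1) - 1) + (3^(k-1) - 1)/2 = (3^k - 3)/2, and the classical three-group strategy achieves this (3 weights in 2 weighings, 12 in 3, 39 in 4, 120 in 5).
So we need the smallest k with (3^k - 3)/2 ≥ 81.
k = 4: (3^4 - 3)/2 = 39 < 81 ✗
k = 5: (3^5 - 3)/2 = 120 ≥ 81 ✓

5


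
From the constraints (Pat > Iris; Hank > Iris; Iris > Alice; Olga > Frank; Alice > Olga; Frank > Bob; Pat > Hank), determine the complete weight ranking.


Constraints: Pat > Iris; Hank > Iris; Iris > Alice; Olga > Frank; Alice > Olga; Frank > Bob; Pat > Hank
Method: at each step, the next-highest is the one remaining person who never appears on the smaller side of a constraint between remaining people.
  Step 1: remaining {Olga, Bob, Pat, Alice, Frank, Hank, Iris}; on the smaller side: {Olga, Bob, Alice, Frank, Hank, Iris} → Pat is next (Pat > Iris; Pat > Hank).
  Step 2: remaining {Olga, Bob, Alice, Frank, Hank, Iris}; on the smaller side: {Olga, Bob, Alice, Frank, Iris} → Hank is next (Hank > Iris).
  Step 3: remaining {Olga, Bob, Alice, Frank, Iris}; on the smaller side: {Olga, Bob, Alice, Frank} → Iris is next (Iris > Alice).
  Step 4: remaining {Olga, Bob, Alice, Frank}; on the smaller side: {Olga, Bob, Frank} → Alice is next (Alice > Olga).
  Step 5: remaining {Olga, Bob, Frank}; on the smaller side: {Bob, Frank} → Olga is next (Olga > Frank).
  Step 6: remaining {Bob, Frank}; on the smaller side: {Bob} → Frank is next (Frank > Bob).
  Step 7: only Bob remains → lowest.
Final ranking (highest to lowest):

Pat > Hank > Iris > Alice > Olga > Frank > Bob


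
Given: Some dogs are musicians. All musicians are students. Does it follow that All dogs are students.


Premise 1: Some dogs are musicians.
Premise 2: All musicians are students.
Conclusion: All dogs are students.
Fallacy: illicit minor. The minor term (dogs) is distributed in the conclusion ('All dogs ...') but undistributed in its premise ('Some dogs are musicians' doesn't cover all dogs).
Only 'Some dogs are students' follows, not 'All'.

Invalid


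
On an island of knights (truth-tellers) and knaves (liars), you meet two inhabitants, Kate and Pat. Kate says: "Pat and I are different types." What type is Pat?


Kate says: "Pat and I are different types."
Case 1: Kate is a Knight (truth-teller)
  Statement is true → they ARE different → Pat is a Knave
Case 2: Kate is a Knave (liar)
  Statement is false → they are NOT different → Pat is a Knave
In both cases, Pat is a Knave.

Knave


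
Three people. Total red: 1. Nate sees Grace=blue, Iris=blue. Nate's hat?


Total red = 1, seen red = 0
Own red = 1 - 0 = 1
Nate's hat is red.

red


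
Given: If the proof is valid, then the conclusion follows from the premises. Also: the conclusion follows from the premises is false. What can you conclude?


Modus tollens: P → Q, ¬Q ⊢ ¬P
P: the proof is valid
Q: the conclusion follows from the premises
We have P → Q and Q is false.
By modus tollens, P must be false.

It is not the case that the proof is valid


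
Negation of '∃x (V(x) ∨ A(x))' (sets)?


Original: ∃x (V(x) ∨ A(x))
Rule: ¬∀→∃, ¬∃→∀, negate predicate.
Negation: ∀x (¬V(x) ∧ ¬A(x))

∀x (¬V(x) ∧ ¬A(x))


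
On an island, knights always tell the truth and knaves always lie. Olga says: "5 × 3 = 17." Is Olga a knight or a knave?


Statement: "5 × 3 = 17."
Actual: 5 × 3 = 15
Claimed: 17
Statement is FALSE → Olga lies → Knave

Knave


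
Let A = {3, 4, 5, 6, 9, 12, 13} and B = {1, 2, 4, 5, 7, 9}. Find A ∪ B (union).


A = {3, 4, 5, 6, 9, 12, 13}
B = {1, 2, 4, 5, 7, 9}
Operation: union
All elements combined: 1, 2, 3, 4, 5, 6, 7, 9, 12, 13

{1, 2, 3, 4, 5, 6, 7, 9, 12, 13}


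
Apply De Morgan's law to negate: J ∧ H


De Morgan's law: ¬(P ∧ Q) ≡ ¬P ∨ ¬Q
¬(J ∧ H) = ¬J ∨ ¬H

¬J ∨ ¬H


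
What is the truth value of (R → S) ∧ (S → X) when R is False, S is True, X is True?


R = False, S = True, X = True
Step 1: R → S is false only when R=True and S=False. Result: True
Step 2: S → X is false only when S=True and X=False. Result: True
Step 3: True ∧ True = True

True


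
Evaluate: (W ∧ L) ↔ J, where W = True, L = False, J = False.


W = True, L = False, J = False
Step 1: W ∧ L = True AND False = False
Step 2: (False) ↔ J: true when both sides have same truth value.
Result: False ↔ False = True

True


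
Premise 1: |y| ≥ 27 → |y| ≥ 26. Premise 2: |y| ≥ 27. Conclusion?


Modus ponens: P → Q, P ⊢ Q
P: |y| ≥ 27
Q: |y| ≥ 26
We have P → Q and P is true.
By modus ponens, Q must be true.

|y| ≥ 26


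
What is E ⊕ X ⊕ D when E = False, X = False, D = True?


E = False, X = False, D = True
Step 1: E ⊕ X = False XOR False = False
Step 2: False ⊕ D = False XOR True = True
XOR is true when an odd number of operands are true.

True


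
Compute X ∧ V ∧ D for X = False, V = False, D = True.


X = False, V = False, D = True
Step 1: X ∧ V = False AND False = False
Step 2: (False) ∧ D = (False) AND True = False
AND is true only when ALL operands are true.

False


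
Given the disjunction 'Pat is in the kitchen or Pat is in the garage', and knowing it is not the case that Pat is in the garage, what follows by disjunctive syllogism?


Disjunctive syllogism: P ∨ Q, ¬P ⊢ Q
Disjunction: Pat is in the kitchen ∨ Pat is in the garage
We know it is not the case that Pat is in the garage.
By disjunctive syllogism, the other disjunct must be true.

Pat is in the kitchen


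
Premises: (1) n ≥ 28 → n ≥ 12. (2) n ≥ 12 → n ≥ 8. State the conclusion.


Hypothetical syllogism: P → Q, Q → R ⊢ P → R
Premise 1: n ≥ 28 → n ≥ 12
Premise 2: n ≥ 12 → n ≥ 8
Chain the implications: the middle term (n ≥ 12) links the two.
Conclusion: If n ≥ 28, then n ≥ 8.

If n ≥ 28, then n ≥ 8.


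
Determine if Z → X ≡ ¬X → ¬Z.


Expression 1: Z → X
Expression 2: ¬X → ¬Z
Truth table (Z X | Expr1 Expr2):
  T T |   T     T
  T F |   F     F
  F T |   T     T
  F F |   T     T
All 4 rows agree, so the expressions are logically equivalent.

Yes


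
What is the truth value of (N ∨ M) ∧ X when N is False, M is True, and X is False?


N = False, M = True, X = False
Step 1: N ∨ M = False OR True = True
Step 2: True ∧ X = True AND False = False
OR is true when at least one operand is true; AND requires both.

False


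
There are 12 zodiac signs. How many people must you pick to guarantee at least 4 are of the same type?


Pigeonhole: to guarantee k in one of n categories, need (k-1)×n + 1.
k = 4, n = 12
Minimum = (4-1) × 12 + 1 = 3 × 12 + 1

37


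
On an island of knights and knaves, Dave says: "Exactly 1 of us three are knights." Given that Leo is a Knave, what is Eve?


Dave claims exactly 1 knights among Dave, Leo, Eve.
Given: Leo is a Knave.

Case 1: Dave is a Knight (tells truth)
  Then exactly 1 of the three are knights.
  Counting Dave, Leo: 1 knight(s) so far. Need 0 more → Eve = Knave.
Case 2: Dave is a Knave (lies)
  Then the count is NOT 1.
  If Eve = Knight, count = 1 = 1 → claim would be true, contradicts lie.
  If Eve = Knave, count = 0 ≠ 1 → lie confirmed ✓

Eve is a Knave.

Knave


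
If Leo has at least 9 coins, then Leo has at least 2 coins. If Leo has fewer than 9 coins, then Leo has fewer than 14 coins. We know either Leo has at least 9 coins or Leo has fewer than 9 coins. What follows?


Constructive dilemma: (P → Q) ∧ (R → S), P ∨ R ⊢ Q ∨ S
Premise 1: Leo has at least 9 coins → Leo has at least 2 coins
Premise 2: Leo has fewer than 9 coins → Leo has fewer than 14 coins
Premise 3: Leo has at least 9 coins ∨ Leo has fewer than 9 coins
Case 1: Assuming Leo has at least 9 coins, then by Premise 1, Leo has at least 2 coins.
Case 2: Assuming Leo has fewer than 9 coins, then by Premise 2, Leo has fewer than 14 coins.
Since one of Leo has at least 9 coins or Leo has fewer than 9 coins must hold, we get Leo has at least 2 coins or Leo has fewer than 14 coins.

Leo has at least 2 coins or Leo has fewer than 14 coins.


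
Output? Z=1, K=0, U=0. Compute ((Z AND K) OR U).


Z AND K = 1&0 = 0
0 OR 0 = 0

0


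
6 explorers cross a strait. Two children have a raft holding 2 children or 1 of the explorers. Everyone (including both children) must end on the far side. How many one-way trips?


Per crossing of one of the explorers: children→, one←, one of the explorers→, one← = 4 trips
6 × 4 = 24, + 1 final children→ = 25
Minimum trips = 25

25


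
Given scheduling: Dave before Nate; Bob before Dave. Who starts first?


Constraints: Dave before Nate; Bob before Dave
The first task can have nothing scheduled before it, so it must never appear on the right of a 'before'.
Tasks appearing after some 'before': Nate, Dave.
The only task not in that list is Bob → it is first.

Bob


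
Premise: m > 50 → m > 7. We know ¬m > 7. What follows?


Modus tollens: P → Q, ¬Q ⊢ ¬P
P: m > 50
Q: m > 7
We have P → Q and Q is false.
By modus tollens, P must be false.

It is not the case that m > 50


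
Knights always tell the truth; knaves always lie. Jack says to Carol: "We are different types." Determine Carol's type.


Jack says: "We are different types."
Case 1: Jack is a Knight (truth-teller)
  Statement is true → they ARE different → Carol is a Knave
Case 2: Jack is a Knave (liar)
  Statement is false → they are NOT different → Carol is a Knave
In both cases, Carol is a Knave.

Knave


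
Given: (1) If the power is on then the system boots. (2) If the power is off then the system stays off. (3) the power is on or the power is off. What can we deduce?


Constructive dilemma: (P → Q) ∧ (R → S), P ∨ R ⊢ Q ∨ S
Premise 1: the power is on → the system boots
Premise 2: the power is off → the system stays off
Premise 3: the power is on ∨ the power is off
Case 1: Assuming the power is on, then by Premise 1, the system boots.
Case 2: Assuming the power is off, then by Premise 2, the system stays off.
Since one of the power is on or the power is off must hold, we get the system boots or the system stays off.

The system boots or the system stays off.


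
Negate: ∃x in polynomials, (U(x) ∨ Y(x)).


Original: ∃x (U(x) ∨ Y(x))
Rule: ¬∀→∃, ¬∃→∀, negate predicate.
Negation: ∀x (¬U(x) ∧ ¬Y(x))

∀x (¬U(x) ∧ ¬Y(x))


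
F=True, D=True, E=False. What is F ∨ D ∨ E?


F = True, D = True, E = False
Expression: F ∨ D ∨ E
Step 1: F ∨ D = True OR True = True
Step 2: (True) ∨ E = True OR False = True

True


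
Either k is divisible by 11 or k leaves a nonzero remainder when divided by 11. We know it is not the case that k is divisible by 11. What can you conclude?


Disjunctive syllogism: P ∨ Q, ¬P ⊢ Q
Disjunction: k is divisible by 11 ∨ k leaves a nonzero remainder when divided by 11
We know it is not the case that k is divisible by 11.
By disjunctive syllogism, the other disjunct must be true.

k leaves a nonzero remainder when divided by 11


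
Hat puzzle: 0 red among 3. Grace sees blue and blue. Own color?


Total red = 0, seen red = 0
Own red = 0 - 0 = 0
Grace's hat is blue.

blue


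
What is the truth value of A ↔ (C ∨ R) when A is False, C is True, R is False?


A = False, C = True, R = False
Step 1: C ∨ R = True OR False = True
Step 2: A ↔ (True): true when both sides have same truth value.
Result: False ↔ True = False

False


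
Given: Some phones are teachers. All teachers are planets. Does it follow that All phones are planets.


Premise 1: Some phones are teachers.
Premise 2: All teachers are planets.
Conclusion: All phones are planets.
Fallacy: illicit minor. The minor term (phones) is distributed in the conclusion ('All phones ...') but undistributed in its premise ('Some phones are teachers' doesn't cover all phones).
Only 'Some phones are planets' follows, not 'All'.

Invalid


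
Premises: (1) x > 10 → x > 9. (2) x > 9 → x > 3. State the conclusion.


Hypothetical syllogism: P → Q, Q → R ⊢ P → R
Premise 1: x > 10 → x > 9
Premise 2: x > 9 → x > 3
Chain the implications: the middle term (x > 9) links the two.
Conclusion: If x > 10, then x > 3.

If x > 10, then x > 3.


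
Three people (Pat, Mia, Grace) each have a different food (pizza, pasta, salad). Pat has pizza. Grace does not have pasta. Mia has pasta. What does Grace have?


From clues:
  Mia → pasta
  Pat → pizza
By elimination, Grace gets the remaining.

salad


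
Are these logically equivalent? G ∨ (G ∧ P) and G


Expression 1: G ∨ (G ∧ P)
Expression 2: G
Truth table (G P | Expr1 Expr2):
  T T |   T     T
  T F |   T     T
  F T |   F     F
  F F |   F     F
All 4 rows agree, so the expressions are logically equivalent.

Yes


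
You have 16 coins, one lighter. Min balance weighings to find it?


Each weighing has 3 outcomes (left heavy / balance / right heavy), so k weighings distinguish at most 3^k cases; splitting into three near-equal groups achieves this.
Need 3^k ≥ 16: 3^2 = 9 < 16 ≤ 3^3 = 27
k = ⌈log₃(16)⌉ = 3

3


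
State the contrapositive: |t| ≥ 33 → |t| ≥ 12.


Original: If |t| ≥ 33, then |t| ≥ 12
Contrapositive: If ¬Q, then ¬P
Negate Q: not (|t| ≥ 12)
Negate P: not (|t| ≥ 33)

If not (|t| ≥ 12), then not (|t| ≥ 33).


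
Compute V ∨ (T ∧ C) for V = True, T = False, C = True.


V = True, T = False, C = True
Step 1: T ∧ C = False AND True = False
Step 2: V ∨ False = True OR False = True
AND evaluated first (higher precedence); then OR applied.

True


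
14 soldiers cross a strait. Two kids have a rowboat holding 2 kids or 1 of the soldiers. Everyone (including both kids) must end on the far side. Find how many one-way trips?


Per crossing of one of the soldiers: kids→, one←, one of the soldiers→, one← = 4 trips
14 × 4 = 56, + 1 final kids→ = 57
Minimum trips = 57

57


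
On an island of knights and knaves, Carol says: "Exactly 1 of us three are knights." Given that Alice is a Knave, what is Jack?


Carol claims exactly 1 knights among Carol, Alice, Jack.
Given: Alice is a Knave.

Case 1: Carol is a Knight (tells truth)
  Then exactly 1 of the three are knights.
  Counting Carol, Alice: 1 knight(s) so far. Need 0 more → Jack = Knave.
Case 2: Carol is a Knave (lies)
  Then the count is NOT 1.
  If Jack = Knight, count = 1 = 1 → claim would be true, contradicts lie.
  If Jack = Knave, count = 0 ≠ 1 → lie confirmed ✓

Jack is a Knave.

Knave


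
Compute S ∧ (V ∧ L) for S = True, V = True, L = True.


S = True, V = True, L = True
Step 1: V ∧ L = True AND True = True
Step 2: S ∧ True = True AND True = True
AND is true only when ALL operands are true.

True


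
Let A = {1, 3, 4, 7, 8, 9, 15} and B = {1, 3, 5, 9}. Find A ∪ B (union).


A = {1, 3, 4, 7, 8, 9, 15}
B = {1, 3, 5, 9}
Operation: union
All elements combined: 1, 3, 4, 5, 7, 8, 9, 15

{1, 3, 4, 5, 7, 8, 9, 15}


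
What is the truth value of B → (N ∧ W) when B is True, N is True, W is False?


B = True, N = True, W = False
Step 1: N ∧ W = True AND False = False
Step 2: B → (False): false only when B=True and consequent=False.
Result: False

False


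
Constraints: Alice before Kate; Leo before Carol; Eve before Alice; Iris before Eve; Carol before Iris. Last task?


Constraints: Alice before Kate; Leo before Carol; Eve before Alice; Iris before Eve; Carol before Iris
The last task can have nothing scheduled after it, so it must never appear on the left of a 'before'.
Tasks appearing before some other task: Alice, Leo, Eve, Iris, Carol.
The only task not in that list is Kate → it is last.

Kate


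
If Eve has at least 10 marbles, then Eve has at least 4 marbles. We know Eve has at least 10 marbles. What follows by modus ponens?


Modus ponens: P → Q, P ⊢ Q
P: Eve has at least 10 marbles
Q: Eve has at least 4 marbles
We have P → Q and P is true.
By modus ponens, Q must be true.

Eve has at least 4 marbles


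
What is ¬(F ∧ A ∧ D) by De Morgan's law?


De Morgan's law: ¬(P ∧ Q ∧ R) ≡ ¬P ∨ ¬Q ∨ ¬R
¬(F ∧ A ∧ D) = ¬F ∨ ¬A ∨ ¬D

¬F ∨ ¬A ∨ ¬D


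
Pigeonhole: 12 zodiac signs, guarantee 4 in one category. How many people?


Pigeonhole: to guarantee k in one of n categories, need (k-1)×n + 1.
k = 4, n = 12
Minimum = (4-1) × 12 + 1 = 3 × 12 + 1

37


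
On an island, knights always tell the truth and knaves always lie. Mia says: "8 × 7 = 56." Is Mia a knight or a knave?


Statement: "8 × 7 = 56."
Actual: 8 × 7 = 56
Claimed: 56
Statement is TRUE → Mia tells the truth → Knight

Knight


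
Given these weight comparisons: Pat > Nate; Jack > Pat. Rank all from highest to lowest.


Constraints: Pat > Nate; Jack > Pat
Method: at each step, the next-highest is the one remaining person who never appears on the smaller side of a constraint between remaining people.
  Step 1: remaining {Nate, Pat, Jack}; on the smaller side: {Nate, Pat} → Jack is next (Jack > Pat).
  Step 2: remaining {Nate, Pat}; on the smaller side: {Nate} → Pat is next (Pat > Nate).
  Step 3: only Nate remains → lowest.
Final ranking (highest to lowest):

Jack > Pat > Nate


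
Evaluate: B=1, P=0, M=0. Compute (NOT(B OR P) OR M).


B OR P = 1
NOT(1) = 0
0 OR 0 = 0

0


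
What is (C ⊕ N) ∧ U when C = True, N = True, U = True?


C = True, N = True, U = True
Step 1: C ⊕ N = True XOR True = False
Step 2: False ∧ U = False AND True = False
XOR true when exactly one of C,N is true; then AND with U.

False


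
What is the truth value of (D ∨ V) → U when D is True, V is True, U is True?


D = True, V = True, U = True
Step 1: D ∨ V = True OR True = True
Step 2: (True) → U: false only when antecedent=True and U=False.
Result: True

True


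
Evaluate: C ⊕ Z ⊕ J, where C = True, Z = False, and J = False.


C = True, Z = False, J = False
Step 1: C ⊕ Z = True XOR False = True
Step 2: True ⊕ J = True XOR False = True
XOR is true when an odd number of operands are true.

True


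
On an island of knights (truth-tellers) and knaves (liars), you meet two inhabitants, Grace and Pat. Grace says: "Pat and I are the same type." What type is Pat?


Grace says: "Pat and I are the same type."
Case 1: Grace is a Knight (truth-teller)
  Statement is true → they ARE the same → Pat is also a Knight
Case 2: Grace is a Knave (liar)
  Statement is false → they are NOT the same → Pat is a Knight
In both cases, Pat is a Knight.

Knight


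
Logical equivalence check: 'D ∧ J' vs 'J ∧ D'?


Expression 1: D ∧ J
Expression 2: J ∧ D
Truth table (D J | Expr1 Expr2):
  T T |   T     T
  T F |   F     F
  F T |   F     F
  F F |   F     F
All 4 rows agree, so the expressions are logically equivalent.

Yes


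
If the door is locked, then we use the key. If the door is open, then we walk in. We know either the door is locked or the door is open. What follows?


Constructive dilemma: (P → Q) ∧ (R → S), P ∨ R ⊢ Q ∨ S
Premise 1: the door is locked → we use the key
Premise 2: the door is open → we walk in
Premise 3: the door is locked ∨ the door is open
Case 1: Assuming the door is locked, then by Premise 1, we use the key.
Case 2: Assuming the door is open, then by Premise 2, we walk in.
Since one of the door is locked or the door is open must hold, we get we use the key or we walk in.

We use the key or we walk in.


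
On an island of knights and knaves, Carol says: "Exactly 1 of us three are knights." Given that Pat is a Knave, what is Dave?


Carol claims exactly 1 knights among Carol, Pat, Dave.
Given: Pat is a Knave.

Case 1: Carol is a Knight (tells truth)
  Then exactly 1 of the three are knights.
  Counting Carol, Pat: 1 knight(s) so far. Need 0 more → Dave = Knave.
Case 2: Carol is a Knave (lies)
  Then the count is NOT 1.
  If Dave = Knight, count = 1 = 1 → claim would be true, contradicts lie.
  If Dave = Knave, count = 0 ≠ 1 → lie confirmed ✓

Dave is a Knave.

Knave


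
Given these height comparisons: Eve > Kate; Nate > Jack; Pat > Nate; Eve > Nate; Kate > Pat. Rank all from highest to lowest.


Constraints: Eve > Kate; Nate > Jack; Pat > Nate; Eve > Nate; Kate > Pat
Method: at each step, the next-highest is the one remaining person who never appears on the smaller side of a constraint between remaining people.
  Step 1: remaining {Pat, Nate, Jack, Eve, Kate}; on the smaller side: {Pat, Nate, Jack, Kate} → Eve is next (Eve > Kate; Eve > Nate).
  Step 2: remaining {Pat, Nate, Jack, Kate}; on the smaller side: {Pat, Nate, Jack} → Kate is next (Kate > Pat).
  Step 3: remaining {Pat, Nate, Jack}; on the smaller side: {Nate, Jack} → Pat is next (Pat > Nate).
  Step 4: remaining {Nate, Jack}; on the smaller side: {Jack} → Nate is next (Nate > Jack).
  Step 5: only Jack remains → lowest.
Final ranking (highest to lowest):

Eve > Kate > Pat > Nate > Jack


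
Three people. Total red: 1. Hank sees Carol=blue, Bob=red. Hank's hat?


Total red = 1, seen red = 1
Own red = 1 - 1 = 0
Hank's hat is blue.

blue


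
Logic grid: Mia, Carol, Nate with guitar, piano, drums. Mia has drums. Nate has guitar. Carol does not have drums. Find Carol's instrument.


From clues:
  Nate → guitar
  Mia → drums
By elimination, Carol gets the remaining.

piano


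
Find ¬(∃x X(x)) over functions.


Original: ∃x X(x)
Rule: ¬∀→∃, ¬∃→∀, negate predicate.
Negation: ∀x ¬X(x)

∀x ¬X(x)


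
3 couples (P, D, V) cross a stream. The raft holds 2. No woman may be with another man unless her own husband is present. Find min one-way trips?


Label couples P, D, V (H = husband, W = wife).
Counting alone: 6 people, the raft carries 2 and someone must bring it back, so each round trip nets at most +1 on the far side until the last crossing → at least 9 trips. The jealousy constraint makes 9 impossible; the shortest valid schedule has 11:
1. WP+WD →  (far: WP,WD; near: HP,HD,HV,WV)
2. WP ←       (far: WD; near: HP,HD,HV,WP,WV)
3. WP+WV →  (far: WP,WD,WV; near: HP,HD,HV)
4. WP ←       (far: WD,WV; near: HP,HD,HV,WP)
5. HD+HV →  (far: HD,WD,HV,WV; near: HP,WP)
6. HD+WD ←  (far: HV,WV; near: HP,WP,HD,WD)
7. HP+HD →  (far: HP,HD,HV,WV; near: WP,WD)
8. WV ←       (far: HP,HD,HV; near: WP,WD,WV)
9. WP+WD →  (far: HP,WP,HD,WD,HV; near: WV)
10. HV ←      (far: HP,WP,HD,WD; near: HV,WV)
11. HV+WV → (far: all six; near: empty)
In every state each wife is either with her husband or with no other man.
Minimum trips = 11

11


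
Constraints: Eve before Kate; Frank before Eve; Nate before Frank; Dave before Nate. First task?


Constraints: Eve before Kate; Frank before Eve; Nate before Frank; Dave before Nate
The first task can have nothing scheduled before it, so it must never appear on the right of a 'before'.
Tasks appearing after some 'before': Kate, Eve, Frank, Nate.
The only task not in that list is Dave → it is first.

Dave


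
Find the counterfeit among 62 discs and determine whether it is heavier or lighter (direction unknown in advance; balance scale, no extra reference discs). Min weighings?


Let n = 62. 124 possibilities (n discs × lighter/heavier); each weighing has 3 outcomes.
Bound for k weighings: say the first weighing puts j discs on each pan. If it tips, the 2j weighed discs remain suspects (each with a known direction) and k-1 weighings give 3^(k-1) outcomes; 3^(k-1) is odd, so 2j ≤ 3^(k-1) - 1. If it balances, the n - 2j unweighed discs remain with direction unknown: 2(n - 2j) ≤ 3^(k-1) - 1 by the same parity argument. Adding, n ≤ (3^(k-1) - 1) + (3^(k-1) - 1)/2 = (3^k - 3)/2, and the classical three-group strategy achieves this (3 discs in 2 weighings, 12 in 3, 39 in 4, 120 in 5).
So we need the smallest k with (3^k - 3)/2 ≥ 62.
k = 4: (3^4 - 3)/2 = 39 < 62 ✗
k = 5: (3^5 - 3)/2 = 120 ≥ 62 ✓

5


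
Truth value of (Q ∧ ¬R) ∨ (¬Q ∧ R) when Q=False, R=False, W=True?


Q = False, R = False, W = True
Expression: (Q ∧ ¬R) ∨ (¬Q ∧ R)
Step 1: ¬R = NOT False = True
Step 2: Q ∧ ¬R = False AND True = False
Step 3: ¬Q = NOT False = True
Step 4: ¬Q ∧ R = True AND False = False
Step 5: (False) ∨ (False) = False OR False = False

False


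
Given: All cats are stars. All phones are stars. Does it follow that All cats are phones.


Premise 1: All cats are stars.
Premise 2: All phones are stars.
Conclusion: All cats are phones.
Fallacy: undistributed middle. stars is predicate in both.
Counterexample: cats and phones could be disjoint subsets of stars.

Invalid


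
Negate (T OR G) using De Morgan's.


De Morgan's law: ¬(P ∨ Q) ≡ ¬P ∧ ¬Q
¬(T ∨ G) = ¬T ∧ ¬G

¬T ∧ ¬G


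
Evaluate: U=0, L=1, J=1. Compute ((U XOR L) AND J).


U XOR L = 0^1 = 1
1 AND 1 = 1

1


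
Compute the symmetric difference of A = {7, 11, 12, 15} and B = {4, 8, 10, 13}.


A = {7, 11, 12, 15}
B = {4, 8, 10, 13}
Operation: symmetric difference
In A only: [7, 11, 12, 15], in B only: [4, 8, 10, 13]

{4, 7, 8, 10, 11, 12, 13, 15}


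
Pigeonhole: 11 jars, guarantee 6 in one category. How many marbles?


Pigeonhole: to guarantee k in one of n categories, need (k-1)×n + 1.
k = 6, n = 11
Minimum = (6-1) × 11 + 1 = 5 × 11 + 1

56


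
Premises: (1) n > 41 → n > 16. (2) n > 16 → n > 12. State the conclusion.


Hypothetical syllogism: P → Q, Q → R ⊢ P → R
Premise 1: n > 41 → n > 16
Premise 2: n > 16 → n > 12
Chain the implications: the middle term (n > 16) links the two.
Conclusion: If n > 41, then n > 12.

If n > 41, then n > 12.


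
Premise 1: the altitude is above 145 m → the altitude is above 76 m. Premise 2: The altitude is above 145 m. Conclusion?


Modus ponens: P → Q, P ⊢ Q
P: the altitude is above 145 m
Q: the altitude is above 76 m
We have P → Q and P is true.
By modus ponens, Q must be true.

The altitude is above 76 m


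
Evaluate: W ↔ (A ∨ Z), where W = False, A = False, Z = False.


W = False, A = False, Z = False
Step 1: A ∨ Z = False OR False = False
Step 2: W ↔ (False): true when both sides have same truth value.
Result: False ↔ False = True

True


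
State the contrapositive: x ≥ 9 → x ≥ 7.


Original: If x ≥ 9, then x ≥ 7
Contrapositive: If ¬Q, then ¬P
Negate Q: not (x ≥ 7)
Negate P: not (x ≥ 9)

If not (x ≥ 7), then not (x ≥ 9).


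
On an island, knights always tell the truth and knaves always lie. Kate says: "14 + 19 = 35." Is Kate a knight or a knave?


Statement: "14 + 19 = 35."
Actual: 14 + 19 = 33
Claimed: 35
Statement is FALSE → Kate lies → Knave

Knave


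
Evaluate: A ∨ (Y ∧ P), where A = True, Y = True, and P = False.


A = True, Y = True, P = False
Step 1: Y ∧ P = True AND False = False
Step 2: A ∨ False = True OR False = True
AND evaluated first (higher precedence); then OR applied.

True


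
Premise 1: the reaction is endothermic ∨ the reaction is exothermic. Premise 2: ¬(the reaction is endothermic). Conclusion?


Disjunctive syllogism: P ∨ Q, ¬P ⊢ Q
Disjunction: the reaction is endothermic ∨ the reaction is exothermic
We know it is not the case that the reaction is endothermic.
By disjunctive syllogism, the other disjunct must be true.

The reaction is exothermic


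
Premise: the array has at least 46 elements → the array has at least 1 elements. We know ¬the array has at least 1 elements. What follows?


Modus tollens: P → Q, ¬Q ⊢ ¬P
P: the array has at least 46 elements
Q: the array has at least 1 elements
We have P → Q and Q is false.
By modus tollens, P must be false.

It is not the case that the array has at least 46 elements


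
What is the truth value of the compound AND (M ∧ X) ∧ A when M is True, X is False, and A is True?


M = True, X = False, A = True
Step 1: M ∧ X = True AND False = False
Step 2: False ∧ A = False AND True = False
AND is true only when ALL operands are true.

False


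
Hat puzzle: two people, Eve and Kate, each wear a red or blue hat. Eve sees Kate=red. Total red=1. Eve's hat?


Total red = 1, Kate = red
Red accounted for: 1
Remaining for Eve: 0
Eve's hat is blue.

blue


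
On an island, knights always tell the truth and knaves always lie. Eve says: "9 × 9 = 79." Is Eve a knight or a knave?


Statement: "9 × 9 = 79."
Actual: 9 × 9 = 81
Claimed: 79
Statement is FALSE → Eve lies → Knave

Knave


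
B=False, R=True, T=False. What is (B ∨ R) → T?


B = False, R = True, T = False
Expression: (B ∨ R) → T
Step 1: B ∨ R = False OR True = True
Step 2: (True) → T = True → False (false only if antecedent True and consequent False) = False

False


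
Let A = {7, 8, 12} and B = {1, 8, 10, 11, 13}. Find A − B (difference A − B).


A = {7, 8, 12}
B = {1, 8, 10, 11, 13}
Operation: difference A − B
In A but not B: 7, 12

{7, 12}


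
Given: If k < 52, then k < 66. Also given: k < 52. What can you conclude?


Modus ponens: P → Q, P ⊢ Q
P: k < 52
Q: k < 66
We have P → Q and P is true.
By modus ponens, Q must be true.

k < 66


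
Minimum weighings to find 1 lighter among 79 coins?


Each weighing has 3 outcomes (left heavy / balance / right heavy), so k weighings distinguish at most 3^k cases; splitting into three near-equal groups achieves this.
Need 3^k ≥ 79: 3^3 = 27 < 79 ≤ 3^4 = 81
k = ⌈log₃(79)⌉ = 4

4


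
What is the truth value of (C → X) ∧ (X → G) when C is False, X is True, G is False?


C = False, X = True, G = False
Step 1: C → X is false only when C=True and X=False. Result: True
Step 2: X → G is false only when X=True and G=False. Result: False
Step 3: True ∧ False = False

False


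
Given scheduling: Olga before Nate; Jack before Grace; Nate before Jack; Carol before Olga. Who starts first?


Constraints: Olga before Nate; Jack before Grace; Nate before Jack; Carol before Olga
The first task can have nothing scheduled before it, so it must never appear on the right of a 'before'.
Tasks appearing after some 'before': Nate, Grace, Jack, Olga.
The only task not in that list is Carol → it is first.

Carol


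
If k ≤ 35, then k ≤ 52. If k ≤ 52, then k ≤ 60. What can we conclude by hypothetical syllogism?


Hypothetical syllogism: P → Q, Q → R ⊢ P → R
Premise 1: k ≤ 35 → k ≤ 52
Premise 2: k ≤ 52 → k ≤ 60
Chain the implications: the middle term (k ≤ 52) links the two.
Conclusion: If k ≤ 35, then k ≤ 60.

If k ≤ 35, then k ≤ 60.


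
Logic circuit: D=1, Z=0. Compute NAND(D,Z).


D AND Z = 0
NOT(0) = 1

1


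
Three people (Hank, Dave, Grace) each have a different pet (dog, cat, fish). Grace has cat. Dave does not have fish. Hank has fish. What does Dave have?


From clues:
  Grace → cat
  Hank → fish
By elimination, Dave gets the remaining.

dog


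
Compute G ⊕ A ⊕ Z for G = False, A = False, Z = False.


G = False, A = False, Z = False
Step 1: G ⊕ A = False XOR False = False
Step 2: False ⊕ Z = False XOR False = False
XOR is true when an odd number of operands are true.

False


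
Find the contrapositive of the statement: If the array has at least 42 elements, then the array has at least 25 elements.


Original: If the array has at least 42 elements, then the array has at least 25 elements
Contrapositive: If ¬Q, then ¬P
Negate Q: not (the array has at least 25 elements)
Negate P: not (the array has at least 42 elements)

If not (the array has at least 25 elements), then not (the array has at least 42 elements).


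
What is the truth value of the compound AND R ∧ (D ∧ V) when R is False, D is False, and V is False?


R = False, D = False, V = False
Step 1: D ∧ V = False AND False = False
Step 2: R ∧ False = False AND False = False
AND is true only when ALL operands are true.

False


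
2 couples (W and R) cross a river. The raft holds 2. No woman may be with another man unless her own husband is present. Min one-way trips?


Label couples W and R.
1. WW+WR → (far: WW,WR; near: HW,HR)
2. WW ←   (far: WR; near: HW,HR,WW)
3. HW+HR → (far: HW,HR,WR; near: WW)
4. HW ←   (far: HR,WR; near: HW,WW)  — HW returns, since WW is alone on near bank
5. HW+WW → (far: all four; near: empty)
Every state respects the constraint.
Minimum trips = 5

5


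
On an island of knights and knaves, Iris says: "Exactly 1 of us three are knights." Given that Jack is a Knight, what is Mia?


Iris claims exactly 1 knights among Iris, Jack, Mia.
Given: Jack is a Knight.

Case 1: Iris is a Knight (tells truth)
  Then exactly 1 of the three are knights.
  Counting Iris, Jack: 2 knight(s) so far. Need -1 more → impossible.
Case 2: Iris is a Knave (lies)
  Then the count is NOT 1.
  If Mia = Knave, count = 1 = 1 → claim would be true, contradicts lie.
  If Mia = Knight, count = 2 ≠ 1 → lie confirmed ✓

Mia is a Knight.

Knight


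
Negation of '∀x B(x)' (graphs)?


Original: ∀x B(x)
Rule: ¬∀→∃, ¬∃→∀, negate predicate.
Negation: ∃x ¬B(x)

∃x ¬B(x)


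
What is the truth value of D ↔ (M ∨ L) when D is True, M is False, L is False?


D = True, M = False, L = False
Step 1: M ∨ L = False OR False = False
Step 2: D ↔ (False): true when both sides have same truth value.
Result: True ↔ False = False

False
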